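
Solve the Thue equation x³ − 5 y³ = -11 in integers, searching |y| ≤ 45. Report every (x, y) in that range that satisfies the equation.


The equation is x³ - 5y³ = -11. For fixed y, x³ = 5·y³ − 11, so a solution requires the RHS to be a perfect cube.
Strategy: iterate y from -45 to 45, compute RHS = 5·y³ − 11, and check whether it is a (positive or negative) perfect cube.
Check small values of y:
  y = 0: RHS = -11 is not a perfect cube.
  y = 1: RHS = -6 is not a perfect cube.
  y = -1: RHS = -16 is not a perfect cube.
  y = 2: RHS = 29 is not a perfect cube.
  y = -2: RHS = -51 is not a perfect cube.
  y = 3: RHS = 124 is not a perfect cube.
  y = -3: RHS = -146 is not a perfect cube.
Continuing the search up to |y| = 45 finds no solutions either.
No (x, y) in the scanned range satisfies the equation.

No integer solutions with |y| ≤ 45.


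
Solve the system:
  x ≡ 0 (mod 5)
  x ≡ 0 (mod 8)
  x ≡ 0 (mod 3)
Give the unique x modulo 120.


Moduli 5, 8, 3 are pairwise coprime; by CRT there is a unique solution modulo M = 5 · 8 · 3 = 120.
Solve pairwise, accumulating the modulus:
  Start with x ≡ 0 (mod 5).
  Combine with x ≡ 0 (mod 8): since gcd(5, 8) = 1, we get a unique residue mod 40.
    Write x = 0 + 5·t and substitute into x ≡ 0 (mod 8): 5·t ≡ 0 − 0 = 0 (mod 8).
    The inverse of 5 mod 8 is 5 (since 5·5 = 25 = 3·8 + 1), so t ≡ 5·0 = 0 ≡ 0 (mod 8).
    Then x = 0 + 5·0 = 0, valid modulo lcm(5, 8) = 40: x ≡ 0 (mod 40).
  Combine with x ≡ 0 (mod 3): since gcd(40, 3) = 1, we get a unique residue mod 120.
    Write x = 0 + 40·t and substitute into x ≡ 0 (mod 3): 40·t ≡ 0 − 0 = 0 (mod 3).
    Reduce coefficients mod 3: 1·t ≡ 0 (mod 3).
    So t ≡ 0 (mod 3).
    Then x = 0 + 40·0 = 0, valid modulo lcm(40, 3) = 120: x ≡ 0 (mod 120).
Verify: 0 mod 5 = 0 ✓, 0 mod 8 = 0 ✓, 0 mod 3 = 0 ✓.

x ≡ 0 (mod 120).


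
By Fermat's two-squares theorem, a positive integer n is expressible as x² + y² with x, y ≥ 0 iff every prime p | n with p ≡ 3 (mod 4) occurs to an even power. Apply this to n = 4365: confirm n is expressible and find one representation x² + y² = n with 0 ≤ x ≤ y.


Step 1: Factor n = 4365 = 3^2 · 5 · 97.
Step 2: Check the mod-4 condition on each prime factor: 3 ≡ 3 (mod 4), exponent 2 (must be even); 5 ≡ 1 (mod 4), exponent 1; 97 ≡ 1 (mod 4), exponent 1.
All primes ≡ 3 (mod 4) appear to even exponent (or don't appear), so by the two-squares theorem n IS expressible as a sum of two squares.
Step 3: Build a representation. Group n = k² · m with k = 3 and m = 5 · 97 = 485 (a product of primes ≡ 1 (mod 4)); a representation of m scales to one of n via (k·x)² + (k·y)² = k²(x² + y²). Each prime p ≡ 1 (mod 4) is itself a sum of two squares; find a² by testing p − a² for a perfect square:
  5: 5 − 1² = 4 = 2² ⇒ 5 = 1² + 2².
  97: 97 − 1² = 96, 97 − 2² = 93, 97 − 3² = 88, 97 − 4² = 81 = 9² ⇒ 97 = 4² + 9².
  Combine using the Brahmagupta–Fibonacci identity (a² + b²)(c² + d²) = (ac − bd)² + (ad + bc)² = (ac + bd)² + (ad − bc)²:
  5 · 97 = 485: from (1² + 2²)(4² + 9²), take (1·4 − 2·9, 1·9 + 2·4) = (4 − 18, 9 + 8) = (-14, 17); dropping signs (only squares matter) gives (14, 17); check 14² + 17² = 196 + 289 = 485 ✓.
  Scale by k = 3: (3·14, 3·17) = (42, 51).
Step 4: Order so x ≤ y and verify: 42² + 51² = 1764 + 2601 = 4365 = n. ✓

n = 4365 = 42² + 51² (one valid representation with x ≤ y).


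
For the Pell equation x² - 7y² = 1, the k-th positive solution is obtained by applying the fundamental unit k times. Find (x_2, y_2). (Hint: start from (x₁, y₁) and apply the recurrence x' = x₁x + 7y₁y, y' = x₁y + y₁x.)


Step 1: Find the fundamental solution (x₁, y₁) of x² - 7y² = 1.
  Expand √7 as a continued fraction. a₀ = ⌊√7⌋ = 2; iterate m_{k+1} = d_k·a_k − m_k, d_{k+1} = (7 − m_{k+1}²)/d_k, a_{k+1} = ⌊(a₀ + m_{k+1})/d_{k+1}⌋ (starting m₀ = 0, d₀ = 1), with convergents p_k = a_k·p_{k-1} + p_{k-2}, q_k = a_k·q_{k-1} + q_{k-2} (p₋₁ = 1, q₋₁ = 0):
  k = 0: a₀ = 2; p₀/q₀ = 2/1; p₀² − 7·q₀² = 4 − 7 = -3.
  k = 1: m = 2, d = 3, a = ⌊(2 + 2)/3⌋ = 1; p/q = (1·2 + 1)/(1·1 + 0) = 3/1; p² − 7·q² = 9 − 7 = 2.
  k = 2: m = 1, d = 2, a = ⌊(2 + 1)/2⌋ = 1; p/q = (1·3 + 2)/(1·1 + 1) = 5/2; p² − 7·q² = 25 − 28 = -3.
  k = 3: m = 1, d = 3, a = ⌊(2 + 1)/3⌋ = 1; p/q = (1·5 + 3)/(1·2 + 1) = 8/3; p² − 7·q² = 64 − 63 = 1.
  The first convergent with p² − 7·q² = 1 gives the fundamental solution (x₁, y₁) = (8, 3).
Step 2: Apply the recurrence (x_{n+1}, y_{n+1}) = (x₁x_n + 7y₁y_n, x₁y_n + y₁x_n) repeatedly.
  From (x_1, y_1) = (8, 3): x_2 = 8·8 + 7·3·3 = 127; y_2 = 8·3 + 3·8 = 48.
Step 3: Verify x_2² - 7·y_2² = 16129 - 16128 = 1 (should be 1). ✓

(x_1, y_1) = (8, 3); (x_2, y_2) = (127, 48).


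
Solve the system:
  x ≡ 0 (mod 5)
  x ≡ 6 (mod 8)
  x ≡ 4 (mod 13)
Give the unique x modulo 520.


Moduli 5, 8, 13 are pairwise coprime; by CRT there is a unique solution modulo M = 5 · 8 · 13 = 520.
Solve pairwise, accumulating the modulus:
  Start with x ≡ 0 (mod 5).
  Combine with x ≡ 6 (mod 8): since gcd(5, 8) = 1, we get a unique residue mod 40.
    Write x = 0 + 5·t and substitute into x ≡ 6 (mod 8): 5·t ≡ 6 − 0 = 6 (mod 8).
    The inverse of 5 mod 8 is 5 (since 5·5 = 25 = 3·8 + 1), so t ≡ 5·6 = 30 ≡ 6 (mod 8).
    Then x = 0 + 5·6 = 30, valid modulo lcm(5, 8) = 40: x ≡ 30 (mod 40).
  Combine with x ≡ 4 (mod 13): since gcd(40, 13) = 1, we get a unique residue mod 520.
    Write x = 30 + 40·t and substitute into x ≡ 4 (mod 13): 40·t ≡ 4 − 30 = -26 (mod 13).
    Reduce coefficients mod 13: 1·t ≡ 0 (mod 13).
    So t ≡ 0 (mod 13).
    Then x = 30 + 40·0 = 30, valid modulo lcm(40, 13) = 520: x ≡ 30 (mod 520).
Verify: 30 mod 5 = 0 ✓, 30 mod 8 = 6 ✓, 30 mod 13 = 4 ✓.

x ≡ 30 (mod 520).


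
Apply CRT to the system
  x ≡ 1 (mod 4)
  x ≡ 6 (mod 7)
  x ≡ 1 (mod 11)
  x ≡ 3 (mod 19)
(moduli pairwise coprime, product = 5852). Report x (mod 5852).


Product of moduli M = 4 · 7 · 11 · 19 = 5852.
Merge one congruence at a time:
  Start: x ≡ 1 (mod 4).
  Combine with x ≡ 6 (mod 7); new modulus lcm = 28.
    Write x = 1 + 4·t and substitute into x ≡ 6 (mod 7): 4·t ≡ 6 − 1 = 5 (mod 7).
    The inverse of 4 mod 7 is 2 (since 4·2 = 8 = 1·7 + 1), so t ≡ 2·5 = 10 ≡ 3 (mod 7).
    Then x = 1 + 4·3 = 13, valid modulo lcm(4, 7) = 28: x ≡ 13 (mod 28).
  Combine with x ≡ 1 (mod 11); new modulus lcm = 308.
    Write x = 13 + 28·t and substitute into x ≡ 1 (mod 11): 28·t ≡ 1 − 13 = -12 (mod 11).
    Reduce coefficients mod 11: 6·t ≡ 10 (mod 11).
    The inverse of 6 mod 11 is 2 (since 6·2 = 12 = 1·11 + 1), so t ≡ 2·10 = 20 ≡ 9 (mod 11).
    Then x = 13 + 28·9 = 265, valid modulo lcm(28, 11) = 308: x ≡ 265 (mod 308).
  Combine with x ≡ 3 (mod 19); new modulus lcm = 5852.
    Write x = 265 + 308·t and substitute into x ≡ 3 (mod 19): 308·t ≡ 3 − 265 = -262 (mod 19).
    Reduce coefficients mod 19: 4·t ≡ 4 (mod 19).
    The inverse of 4 mod 19 is 5 (since 4·5 = 20 = 1·19 + 1), so t ≡ 5·4 = 20 ≡ 1 (mod 19).
    Then x = 265 + 308·1 = 573, valid modulo lcm(308, 19) = 5852: x ≡ 573 (mod 5852).
Verify against each original: 573 mod 4 = 1, 573 mod 7 = 6, 573 mod 11 = 1, 573 mod 19 = 3.

x ≡ 573 (mod 5852).


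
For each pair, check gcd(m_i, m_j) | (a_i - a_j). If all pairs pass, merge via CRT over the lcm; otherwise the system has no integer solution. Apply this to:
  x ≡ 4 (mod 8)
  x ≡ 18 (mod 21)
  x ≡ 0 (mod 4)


Moduli 8, 21, 4 are not pairwise coprime, so CRT works modulo lcm(m_i) when all pairwise compatibility conditions hold.
Pairwise compatibility: gcd(m_i, m_j) must divide a_i - a_j for every pair.
Merge one congruence at a time:
  Start: x ≡ 4 (mod 8).
  Combine with x ≡ 18 (mod 21): gcd(8, 21) = 1; 18 - 4 = 14, which IS divisible by 1, so compatible.
    Write x = 4 + 8·t and substitute into x ≡ 18 (mod 21): 8·t ≡ 18 − 4 = 14 (mod 21).
    The inverse of 8 mod 21 is 8 (since 8·8 = 64 = 3·21 + 1), so t ≡ 8·14 = 112 ≡ 7 (mod 21).
    Then x = 4 + 8·7 = 60, valid modulo lcm(8, 21) = 168: x ≡ 60 (mod 168).
  Combine with x ≡ 0 (mod 4): gcd(168, 4) = 4; 0 - 60 = -60, which IS divisible by 4, so compatible.
    Write x = 60 + 168·t and substitute into x ≡ 0 (mod 4): 168·t ≡ 0 − 60 = -60 (mod 4).
    Divide the congruence (and modulus) by g = 4: 42·t ≡ -15 (mod 1).
    Modulo 1 every t works; take t = 0.
    Then x = 60 + 168·0 = 60, valid modulo lcm(168, 4) = 168: x ≡ 60 (mod 168).
Verify: 60 mod 8 = 4, 60 mod 21 = 18, 60 mod 4 = 0.

x ≡ 60 (mod 168).


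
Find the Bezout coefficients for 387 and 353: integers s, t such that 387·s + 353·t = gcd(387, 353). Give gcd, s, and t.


Euclidean algorithm on (387, 353) — divide until remainder is 0:
  387 = 1 · 353 + 34
  353 = 10 · 34 + 13
  34 = 2 · 13 + 8
  13 = 1 · 8 + 5
  8 = 1 · 5 + 3
  5 = 1 · 3 + 2
  3 = 1 · 2 + 1
  2 = 2 · 1 + 0
gcd(387, 353) = 1.
Track Bezout coefficients alongside the remainders: start with r₀ = 387 = a·1 + b·0 (s = 1, t = 0) and r₁ = 353 = a·0 + b·1 (s = 0, t = 1); each new remainder r_{k+1} = r_{k-1} − q_k·r_k inherits s_{k+1} = s_{k-1} − q_k·s_k, t_{k+1} = t_{k-1} − q_k·t_k, so r_k = a·s_k + b·t_k at every step:
  q = 1: r = 34, s = 1 − 1·0 = 1, t = 0 − 1·1 = -1  (check: 387·1 + 353·(-1) = 34)
  q = 10: r = 13, s = 0 − 10·1 = -10, t = 1 − 10·(-1) = 11  (check: 387·(-10) + 353·11 = 13)
  q = 2: r = 8, s = 1 − 2·(-10) = 21, t = -1 − 2·11 = -23  (check: 387·21 + 353·(-23) = 8)
  q = 1: r = 5, s = -10 − 1·21 = -31, t = 11 − 1·(-23) = 34  (check: 387·(-31) + 353·34 = 5)
  q = 1: r = 3, s = 21 − 1·(-31) = 52, t = -23 − 1·34 = -57  (check: 387·52 + 353·(-57) = 3)
  q = 1: r = 2, s = -31 − 1·52 = -83, t = 34 − 1·(-57) = 91  (check: 387·(-83) + 353·91 = 2)
  q = 1: r = 1, s = 52 − 1·(-83) = 135, t = -57 − 1·91 = -148  (check: 387·135 + 353·(-148) = 1)
The row with r = 1 (the gcd) gives the Bezout coefficients s = 135, t = -148.
Result: 387 · (135) + 353 · (-148) = 1.

gcd(387, 353) = 1; s = 135, t = -148 (check: 387·135 + 353·(-148) = 1).


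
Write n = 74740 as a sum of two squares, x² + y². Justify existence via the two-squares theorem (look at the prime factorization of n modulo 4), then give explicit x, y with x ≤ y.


Step 1: Factor n = 74740 = 2^2 · 5 · 37 · 101.
Step 2: Check the mod-4 condition on each prime factor: 2 = 2 (special); 5 ≡ 1 (mod 4), exponent 1; 37 ≡ 1 (mod 4), exponent 1; 101 ≡ 1 (mod 4), exponent 1.
All primes ≡ 3 (mod 4) appear to even exponent (or don't appear), so by the two-squares theorem n IS expressible as a sum of two squares.
Step 3: Build a representation. Group n = k² · m with k = 2 and m = 5 · 37 · 101 = 18685 (a product of primes ≡ 1 (mod 4)); a representation of m scales to one of n via (k·x)² + (k·y)² = k²(x² + y²). Each prime p ≡ 1 (mod 4) is itself a sum of two squares; find a² by testing p − a² for a perfect square:
  5: 5 − 1² = 4 = 2² ⇒ 5 = 1² + 2².
  37: 37 − 1² = 36 = 6² ⇒ 37 = 1² + 6².
  101: 101 − 1² = 100 = 10² ⇒ 101 = 1² + 10².
  Combine using the Brahmagupta–Fibonacci identity (a² + b²)(c² + d²) = (ac − bd)² + (ad + bc)² = (ac + bd)² + (ad − bc)²:
  5 · 37 = 185: from (1² + 2²)(1² + 6²), take (1·1 − 2·6, 1·6 + 2·1) = (1 − 12, 6 + 2) = (-11, 8); dropping signs (only squares matter) gives (11, 8); check 11² + 8² = 121 + 64 = 185 ✓.
  185 · 101 = 18685: from (11² + 8²)(1² + 10²), take (11·1 − 8·10, 11·10 + 8·1) = (11 − 80, 110 + 8) = (-69, 118); dropping signs (only squares matter) gives (69, 118); check 69² + 118² = 4761 + 13924 = 18685 ✓.
  Scale by k = 2: (2·69, 2·118) = (138, 236).
Step 4: Order so x ≤ y and verify: 138² + 236² = 19044 + 55696 = 74740 = n. ✓

n = 74740 = 138² + 236² (one valid representation with x ≤ y).


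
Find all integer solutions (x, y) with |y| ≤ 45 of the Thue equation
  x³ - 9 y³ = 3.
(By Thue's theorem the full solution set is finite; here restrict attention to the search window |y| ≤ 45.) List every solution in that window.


The equation is x³ - 9y³ = 3. For fixed y, x³ = 9·y³ + 3, so a solution requires the RHS to be a perfect cube.
Strategy: iterate y from -45 to 45, compute RHS = 9·y³ + 3, and check whether it is a (positive or negative) perfect cube.
Check small values of y:
  y = 0: RHS = 3 is not a perfect cube.
  y = 1: RHS = 12 is not a perfect cube.
  y = -1: RHS = -6 is not a perfect cube.
  y = 2: RHS = 75 is not a perfect cube.
  y = -2: RHS = -69 is not a perfect cube.
  y = 3: RHS = 246 is not a perfect cube.
  y = -3: RHS = -240 is not a perfect cube.
Continuing the search up to |y| = 45 finds no solutions either.
No (x, y) in the scanned range satisfies the equation.

No integer solutions with |y| ≤ 45.


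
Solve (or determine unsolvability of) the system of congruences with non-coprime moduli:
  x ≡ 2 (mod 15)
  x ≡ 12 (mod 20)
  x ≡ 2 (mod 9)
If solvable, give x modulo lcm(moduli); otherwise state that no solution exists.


Moduli 15, 20, 9 are not pairwise coprime, so CRT works modulo lcm(m_i) when all pairwise compatibility conditions hold.
Pairwise compatibility: gcd(m_i, m_j) must divide a_i - a_j for every pair.
Merge one congruence at a time:
  Start: x ≡ 2 (mod 15).
  Combine with x ≡ 12 (mod 20): gcd(15, 20) = 5; 12 - 2 = 10, which IS divisible by 5, so compatible.
    Write x = 2 + 15·t and substitute into x ≡ 12 (mod 20): 15·t ≡ 12 − 2 = 10 (mod 20).
    Divide the congruence (and modulus) by g = 5: 3·t ≡ 2 (mod 4).
    The inverse of 3 mod 4 is 3 (since 3·3 = 9 = 2·4 + 1), so t ≡ 3·2 = 6 ≡ 2 (mod 4).
    Then x = 2 + 15·2 = 32, valid modulo lcm(15, 20) = 60: x ≡ 32 (mod 60).
  Combine with x ≡ 2 (mod 9): gcd(60, 9) = 3; 2 - 32 = -30, which IS divisible by 3, so compatible.
    Write x = 32 + 60·t and substitute into x ≡ 2 (mod 9): 60·t ≡ 2 − 32 = -30 (mod 9).
    Divide the congruence (and modulus) by g = 3: 20·t ≡ -10 (mod 3).
    Reduce coefficients mod 3: 2·t ≡ 2 (mod 3).
    The inverse of 2 mod 3 is 2 (since 2·2 = 4 = 1·3 + 1), so t ≡ 2·2 = 4 ≡ 1 (mod 3).
    Then x = 32 + 60·1 = 92, valid modulo lcm(60, 9) = 180: x ≡ 92 (mod 180).
Verify: 92 mod 15 = 2, 92 mod 20 = 12, 92 mod 9 = 2.

x ≡ 92 (mod 180).


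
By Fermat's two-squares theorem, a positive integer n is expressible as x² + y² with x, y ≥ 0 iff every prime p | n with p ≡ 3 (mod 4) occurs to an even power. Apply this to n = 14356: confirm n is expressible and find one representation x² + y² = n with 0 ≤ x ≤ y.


Step 1: Factor n = 14356 = 2^2 · 37 · 97.
Step 2: Check the mod-4 condition on each prime factor: 2 = 2 (special); 37 ≡ 1 (mod 4), exponent 1; 97 ≡ 1 (mod 4), exponent 1.
All primes ≡ 3 (mod 4) appear to even exponent (or don't appear), so by the two-squares theorem n IS expressible as a sum of two squares.
Step 3: Build a representation. Group n = k² · m with k = 2 and m = 37 · 97 = 3589 (a product of primes ≡ 1 (mod 4)); a representation of m scales to one of n via (k·x)² + (k·y)² = k²(x² + y²). Each prime p ≡ 1 (mod 4) is itself a sum of two squares; find a² by testing p − a² for a perfect square:
  37: 37 − 1² = 36 = 6² ⇒ 37 = 1² + 6².
  97: 97 − 1² = 96, 97 − 2² = 93, 97 − 3² = 88, 97 − 4² = 81 = 9² ⇒ 97 = 4² + 9².
  Combine using the Brahmagupta–Fibonacci identity (a² + b²)(c² + d²) = (ac − bd)² + (ad + bc)² = (ac + bd)² + (ad − bc)²:
  37 · 97 = 3589: from (1² + 6²)(4² + 9²), take (1·4 − 6·9, 1·9 + 6·4) = (4 − 54, 9 + 24) = (-50, 33); dropping signs (only squares matter) gives (50, 33); check 50² + 33² = 2500 + 1089 = 3589 ✓.
  Scale by k = 2: (2·50, 2·33) = (100, 66).
Step 4: Order so x ≤ y and verify: 66² + 100² = 4356 + 10000 = 14356 = n. ✓

n = 14356 = 66² + 100² (one valid representation with x ≤ y).


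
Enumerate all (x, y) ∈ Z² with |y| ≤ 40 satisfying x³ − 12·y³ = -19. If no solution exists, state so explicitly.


The equation is x³ - 12y³ = -19. For fixed y, x³ = 12·y³ − 19, so a solution requires the RHS to be a perfect cube.
Strategy: iterate y from -40 to 40, compute RHS = 12·y³ − 19, and check whether it is a (positive or negative) perfect cube.
Check small values of y:
  y = 0: RHS = -19 is not a perfect cube.
  y = 1: RHS = -7 is not a perfect cube.
  y = -1: RHS = -31 is not a perfect cube.
  y = 2: RHS = 77 is not a perfect cube.
  y = -2: RHS = -115 is not a perfect cube.
  y = 3: RHS = 305 is not a perfect cube.
  y = -3: RHS = -343 = (-7)³ ⇒ x = -7 works.
Continuing the search up to |y| = 40 finds no further solutions beyond those listed.
Collected solutions: (-7, -3).

Solutions (with |y| ≤ 40): (-7, -3).


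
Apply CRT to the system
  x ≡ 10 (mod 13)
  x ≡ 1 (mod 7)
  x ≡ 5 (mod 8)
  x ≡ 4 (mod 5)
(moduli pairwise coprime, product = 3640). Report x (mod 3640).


Product of moduli M = 13 · 7 · 8 · 5 = 3640.
Merge one congruence at a time:
  Start: x ≡ 10 (mod 13).
  Combine with x ≡ 1 (mod 7); new modulus lcm = 91.
    Write x = 10 + 13·t and substitute into x ≡ 1 (mod 7): 13·t ≡ 1 − 10 = -9 (mod 7).
    Reduce coefficients mod 7: 6·t ≡ 5 (mod 7).
    The inverse of 6 mod 7 is 6 (since 6·6 = 36 = 5·7 + 1), so t ≡ 6·5 = 30 ≡ 2 (mod 7).
    Then x = 10 + 13·2 = 36, valid modulo lcm(13, 7) = 91: x ≡ 36 (mod 91).
  Combine with x ≡ 5 (mod 8); new modulus lcm = 728.
    Write x = 36 + 91·t and substitute into x ≡ 5 (mod 8): 91·t ≡ 5 − 36 = -31 (mod 8).
    Reduce coefficients mod 8: 3·t ≡ 1 (mod 8).
    The inverse of 3 mod 8 is 3 (since 3·3 = 9 = 1·8 + 1), so t ≡ 3·1 = 3 ≡ 3 (mod 8).
    Then x = 36 + 91·3 = 309, valid modulo lcm(91, 8) = 728: x ≡ 309 (mod 728).
  Combine with x ≡ 4 (mod 5); new modulus lcm = 3640.
    Write x = 309 + 728·t and substitute into x ≡ 4 (mod 5): 728·t ≡ 4 − 309 = -305 (mod 5).
    Reduce coefficients mod 5: 3·t ≡ 0 (mod 5).
    The inverse of 3 mod 5 is 2 (since 3·2 = 6 = 1·5 + 1), so t ≡ 2·0 = 0 ≡ 0 (mod 5).
    Then x = 309 + 728·0 = 309, valid modulo lcm(728, 5) = 3640: x ≡ 309 (mod 3640).
Verify against each original: 309 mod 13 = 10, 309 mod 7 = 1, 309 mod 8 = 5, 309 mod 5 = 4.

x ≡ 309 (mod 3640).


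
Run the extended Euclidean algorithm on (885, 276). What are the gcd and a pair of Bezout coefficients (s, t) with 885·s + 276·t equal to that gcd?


Euclidean algorithm on (885, 276) — divide until remainder is 0:
  885 = 3 · 276 + 57
  276 = 4 · 57 + 48
  57 = 1 · 48 + 9
  48 = 5 · 9 + 3
  9 = 3 · 3 + 0
gcd(885, 276) = 3.
Track Bezout coefficients alongside the remainders: start with r₀ = 885 = a·1 + b·0 (s = 1, t = 0) and r₁ = 276 = a·0 + b·1 (s = 0, t = 1); each new remainder r_{k+1} = r_{k-1} − q_k·r_k inherits s_{k+1} = s_{k-1} − q_k·s_k, t_{k+1} = t_{k-1} − q_k·t_k, so r_k = a·s_k + b·t_k at every step:
  q = 3: r = 57, s = 1 − 3·0 = 1, t = 0 − 3·1 = -3  (check: 885·1 + 276·(-3) = 57)
  q = 4: r = 48, s = 0 − 4·1 = -4, t = 1 − 4·(-3) = 13  (check: 885·(-4) + 276·13 = 48)
  q = 1: r = 9, s = 1 − 1·(-4) = 5, t = -3 − 1·13 = -16  (check: 885·5 + 276·(-16) = 9)
  q = 5: r = 3, s = -4 − 5·5 = -29, t = 13 − 5·(-16) = 93  (check: 885·(-29) + 276·93 = 3)
The row with r = 3 (the gcd) gives the Bezout coefficients s = -29, t = 93.
Result: 885 · (-29) + 276 · (93) = 3.

gcd(885, 276) = 3; s = -29, t = 93 (check: 885·(-29) + 276·93 = 3).


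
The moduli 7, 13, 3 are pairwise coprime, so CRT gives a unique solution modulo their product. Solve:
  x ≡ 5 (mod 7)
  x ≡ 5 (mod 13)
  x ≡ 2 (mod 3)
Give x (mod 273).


Moduli 7, 13, 3 are pairwise coprime; by CRT there is a unique solution modulo M = 7 · 13 · 3 = 273.
Solve pairwise, accumulating the modulus:
  Start with x ≡ 5 (mod 7).
  Combine with x ≡ 5 (mod 13): since gcd(7, 13) = 1, we get a unique residue mod 91.
    Write x = 5 + 7·t and substitute into x ≡ 5 (mod 13): 7·t ≡ 5 − 5 = 0 (mod 13).
    The inverse of 7 mod 13 is 2 (since 7·2 = 14 = 1·13 + 1), so t ≡ 2·0 = 0 ≡ 0 (mod 13).
    Then x = 5 + 7·0 = 5, valid modulo lcm(7, 13) = 91: x ≡ 5 (mod 91).
  Combine with x ≡ 2 (mod 3): since gcd(91, 3) = 1, we get a unique residue mod 273.
    Write x = 5 + 91·t and substitute into x ≡ 2 (mod 3): 91·t ≡ 2 − 5 = -3 (mod 3).
    Reduce coefficients mod 3: 1·t ≡ 0 (mod 3).
    So t ≡ 0 (mod 3).
    Then x = 5 + 91·0 = 5, valid modulo lcm(91, 3) = 273: x ≡ 5 (mod 273).
Verify: 5 mod 7 = 5 ✓, 5 mod 13 = 5 ✓, 5 mod 3 = 2 ✓.

x ≡ 5 (mod 273).


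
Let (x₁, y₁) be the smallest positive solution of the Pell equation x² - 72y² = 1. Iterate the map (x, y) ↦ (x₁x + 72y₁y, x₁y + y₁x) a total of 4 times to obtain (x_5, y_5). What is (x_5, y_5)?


Step 1: Find the fundamental solution (x₁, y₁) of x² - 72y² = 1.
  Expand √72 as a continued fraction. a₀ = ⌊√72⌋ = 8; iterate m_{k+1} = d_k·a_k − m_k, d_{k+1} = (72 − m_{k+1}²)/d_k, a_{k+1} = ⌊(a₀ + m_{k+1})/d_{k+1}⌋ (starting m₀ = 0, d₀ = 1), with convergents p_k = a_k·p_{k-1} + p_{k-2}, q_k = a_k·q_{k-1} + q_{k-2} (p₋₁ = 1, q₋₁ = 0):
  k = 0: a₀ = 8; p₀/q₀ = 8/1; p₀² − 72·q₀² = 64 − 72 = -8.
  k = 1: m = 8, d = 8, a = ⌊(8 + 8)/8⌋ = 2; p/q = (2·8 + 1)/(2·1 + 0) = 17/2; p² − 72·q² = 289 − 288 = 1.
  The first convergent with p² − 72·q² = 1 gives the fundamental solution (x₁, y₁) = (17, 2).
Step 2: Apply the recurrence (x_{n+1}, y_{n+1}) = (x₁x_n + 72y₁y_n, x₁y_n + y₁x_n) repeatedly.
  From (x_1, y_1) = (17, 2): x_2 = 17·17 + 72·2·2 = 577; y_2 = 17·2 + 2·17 = 68.
  From (x_2, y_2) = (577, 68): x_3 = 17·577 + 72·2·68 = 19601; y_3 = 17·68 + 2·577 = 2310.
  From (x_3, y_3) = (19601, 2310): x_4 = 17·19601 + 72·2·2310 = 665857; y_4 = 17·2310 + 2·19601 = 78472.
  From (x_4, y_4) = (665857, 78472): x_5 = 17·665857 + 72·2·78472 = 22619537; y_5 = 17·78472 + 2·665857 = 2665738.
Step 3: Verify x_5² - 72·y_5² = 511643454094369 - 511643454094368 = 1 (should be 1). ✓

(x_1, y_1) = (17, 2); (x_5, y_5) = (22619537, 2665738).


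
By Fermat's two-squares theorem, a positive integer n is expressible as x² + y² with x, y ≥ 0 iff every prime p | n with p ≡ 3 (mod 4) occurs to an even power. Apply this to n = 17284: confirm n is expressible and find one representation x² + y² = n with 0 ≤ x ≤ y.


Step 1: Factor n = 17284 = 2^2 · 29 · 149.
Step 2: Check the mod-4 condition on each prime factor: 2 = 2 (special); 29 ≡ 1 (mod 4), exponent 1; 149 ≡ 1 (mod 4), exponent 1.
All primes ≡ 3 (mod 4) appear to even exponent (or don't appear), so by the two-squares theorem n IS expressible as a sum of two squares.
Step 3: Build a representation. Group n = k² · m with k = 2 and m = 29 · 149 = 4321 (a product of primes ≡ 1 (mod 4)); a representation of m scales to one of n via (k·x)² + (k·y)² = k²(x² + y²). Each prime p ≡ 1 (mod 4) is itself a sum of two squares; find a² by testing p − a² for a perfect square:
  29: 29 − 1² = 28, 29 − 2² = 25 = 5² ⇒ 29 = 2² + 5².
  149: 149 − 1² = 148, 149 − 2² = 145, 149 − 3² = 140, 149 − 4² = 133, 149 − 5² = 124, 149 − 6² = 113, 149 − 7² = 100 = 10² ⇒ 149 = 7² + 10².
  Combine using the Brahmagupta–Fibonacci identity (a² + b²)(c² + d²) = (ac − bd)² + (ad + bc)² = (ac + bd)² + (ad − bc)²:
  29 · 149 = 4321: from (2² + 5²)(7² + 10²), take (2·7 − 5·10, 2·10 + 5·7) = (14 − 50, 20 + 35) = (-36, 55); dropping signs (only squares matter) gives (36, 55); check 36² + 55² = 1296 + 3025 = 4321 ✓.
  Scale by k = 2: (2·36, 2·55) = (72, 110).
Step 4: Order so x ≤ y and verify: 72² + 110² = 5184 + 12100 = 17284 = n. ✓

n = 17284 = 72² + 110² (one valid representation with x ≤ y).


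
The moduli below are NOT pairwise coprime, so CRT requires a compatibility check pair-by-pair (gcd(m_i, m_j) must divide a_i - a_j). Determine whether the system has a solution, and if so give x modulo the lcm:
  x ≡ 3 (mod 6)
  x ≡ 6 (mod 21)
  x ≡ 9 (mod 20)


Moduli 6, 21, 20 are not pairwise coprime, so CRT works modulo lcm(m_i) when all pairwise compatibility conditions hold.
Pairwise compatibility: gcd(m_i, m_j) must divide a_i - a_j for every pair.
Merge one congruence at a time:
  Start: x ≡ 3 (mod 6).
  Combine with x ≡ 6 (mod 21): gcd(6, 21) = 3; 6 - 3 = 3, which IS divisible by 3, so compatible.
    Write x = 3 + 6·t and substitute into x ≡ 6 (mod 21): 6·t ≡ 6 − 3 = 3 (mod 21).
    Divide the congruence (and modulus) by g = 3: 2·t ≡ 1 (mod 7).
    The inverse of 2 mod 7 is 4 (since 2·4 = 8 = 1·7 + 1), so t ≡ 4·1 = 4 ≡ 4 (mod 7).
    Then x = 3 + 6·4 = 27, valid modulo lcm(6, 21) = 42: x ≡ 27 (mod 42).
  Combine with x ≡ 9 (mod 20): gcd(42, 20) = 2; 9 - 27 = -18, which IS divisible by 2, so compatible.
    Write x = 27 + 42·t and substitute into x ≡ 9 (mod 20): 42·t ≡ 9 − 27 = -18 (mod 20).
    Divide the congruence (and modulus) by g = 2: 21·t ≡ -9 (mod 10).
    Reduce coefficients mod 10: 1·t ≡ 1 (mod 10).
    So t ≡ 1 (mod 10).
    Then x = 27 + 42·1 = 69, valid modulo lcm(42, 20) = 420: x ≡ 69 (mod 420).
Verify: 69 mod 6 = 3, 69 mod 21 = 6, 69 mod 20 = 9.

x ≡ 69 (mod 420).


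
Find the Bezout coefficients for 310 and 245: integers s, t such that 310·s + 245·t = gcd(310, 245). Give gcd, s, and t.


Euclidean algorithm on (310, 245) — divide until remainder is 0:
  310 = 1 · 245 + 65
  245 = 3 · 65 + 50
  65 = 1 · 50 + 15
  50 = 3 · 15 + 5
  15 = 3 · 5 + 0
gcd(310, 245) = 5.
Track Bezout coefficients alongside the remainders: start with r₀ = 310 = a·1 + b·0 (s = 1, t = 0) and r₁ = 245 = a·0 + b·1 (s = 0, t = 1); each new remainder r_{k+1} = r_{k-1} − q_k·r_k inherits s_{k+1} = s_{k-1} − q_k·s_k, t_{k+1} = t_{k-1} − q_k·t_k, so r_k = a·s_k + b·t_k at every step:
  q = 1: r = 65, s = 1 − 1·0 = 1, t = 0 − 1·1 = -1  (check: 310·1 + 245·(-1) = 65)
  q = 3: r = 50, s = 0 − 3·1 = -3, t = 1 − 3·(-1) = 4  (check: 310·(-3) + 245·4 = 50)
  q = 1: r = 15, s = 1 − 1·(-3) = 4, t = -1 − 1·4 = -5  (check: 310·4 + 245·(-5) = 15)
  q = 3: r = 5, s = -3 − 3·4 = -15, t = 4 − 3·(-5) = 19  (check: 310·(-15) + 245·19 = 5)
The row with r = 5 (the gcd) gives the Bezout coefficients s = -15, t = 19.
Result: 310 · (-15) + 245 · (19) = 5.

gcd(310, 245) = 5; s = -15, t = 19 (check: 310·(-15) + 245·19 = 5).


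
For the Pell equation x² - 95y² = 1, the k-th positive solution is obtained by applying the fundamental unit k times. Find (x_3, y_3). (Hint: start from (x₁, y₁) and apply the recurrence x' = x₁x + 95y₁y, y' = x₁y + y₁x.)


Step 1: Find the fundamental solution (x₁, y₁) of x² - 95y² = 1.
  Expand √95 as a continued fraction. a₀ = ⌊√95⌋ = 9; iterate m_{k+1} = d_k·a_k − m_k, d_{k+1} = (95 − m_{k+1}²)/d_k, a_{k+1} = ⌊(a₀ + m_{k+1})/d_{k+1}⌋ (starting m₀ = 0, d₀ = 1), with convergents p_k = a_k·p_{k-1} + p_{k-2}, q_k = a_k·q_{k-1} + q_{k-2} (p₋₁ = 1, q₋₁ = 0):
  k = 0: a₀ = 9; p₀/q₀ = 9/1; p₀² − 95·q₀² = 81 − 95 = -14.
  k = 1: m = 9, d = 14, a = ⌊(9 + 9)/14⌋ = 1; p/q = (1·9 + 1)/(1·1 + 0) = 10/1; p² − 95·q² = 100 − 95 = 5.
  k = 2: m = 5, d = 5, a = ⌊(9 + 5)/5⌋ = 2; p/q = (2·10 + 9)/(2·1 + 1) = 29/3; p² − 95·q² = 841 − 855 = -14.
  k = 3: m = 5, d = 14, a = ⌊(9 + 5)/14⌋ = 1; p/q = (1·29 + 10)/(1·3 + 1) = 39/4; p² − 95·q² = 1521 − 1520 = 1.
  The first convergent with p² − 95·q² = 1 gives the fundamental solution (x₁, y₁) = (39, 4).
Step 2: Apply the recurrence (x_{n+1}, y_{n+1}) = (x₁x_n + 95y₁y_n, x₁y_n + y₁x_n) repeatedly.
  From (x_1, y_1) = (39, 4): x_2 = 39·39 + 95·4·4 = 3041; y_2 = 39·4 + 4·39 = 312.
  From (x_2, y_2) = (3041, 312): x_3 = 39·3041 + 95·4·312 = 237159; y_3 = 39·312 + 4·3041 = 24332.
Step 3: Verify x_3² - 95·y_3² = 56244391281 - 56244391280 = 1 (should be 1). ✓

(x_1, y_1) = (39, 4); (x_3, y_3) = (237159, 24332).


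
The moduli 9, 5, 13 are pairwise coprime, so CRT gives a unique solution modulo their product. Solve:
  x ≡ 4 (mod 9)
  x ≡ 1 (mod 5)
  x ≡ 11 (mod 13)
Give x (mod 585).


Moduli 9, 5, 13 are pairwise coprime; by CRT there is a unique solution modulo M = 9 · 5 · 13 = 585.
Solve pairwise, accumulating the modulus:
  Start with x ≡ 4 (mod 9).
  Combine with x ≡ 1 (mod 5): since gcd(9, 5) = 1, we get a unique residue mod 45.
    Write x = 4 + 9·t and substitute into x ≡ 1 (mod 5): 9·t ≡ 1 − 4 = -3 (mod 5).
    Reduce coefficients mod 5: 4·t ≡ 2 (mod 5).
    The inverse of 4 mod 5 is 4 (since 4·4 = 16 = 3·5 + 1), so t ≡ 4·2 = 8 ≡ 3 (mod 5).
    Then x = 4 + 9·3 = 31, valid modulo lcm(9, 5) = 45: x ≡ 31 (mod 45).
  Combine with x ≡ 11 (mod 13): since gcd(45, 13) = 1, we get a unique residue mod 585.
    Write x = 31 + 45·t and substitute into x ≡ 11 (mod 13): 45·t ≡ 11 − 31 = -20 (mod 13).
    Reduce coefficients mod 13: 6·t ≡ 6 (mod 13).
    The inverse of 6 mod 13 is 11 (since 6·11 = 66 = 5·13 + 1), so t ≡ 11·6 = 66 ≡ 1 (mod 13).
    Then x = 31 + 45·1 = 76, valid modulo lcm(45, 13) = 585: x ≡ 76 (mod 585).
Verify: 76 mod 9 = 4 ✓, 76 mod 5 = 1 ✓, 76 mod 13 = 11 ✓.

x ≡ 76 (mod 585).


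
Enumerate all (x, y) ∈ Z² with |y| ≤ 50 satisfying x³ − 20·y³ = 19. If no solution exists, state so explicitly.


The equation is x³ - 20y³ = 19. For fixed y, x³ = 20·y³ + 19, so a solution requires the RHS to be a perfect cube.
Strategy: iterate y from -50 to 50, compute RHS = 20·y³ + 19, and check whether it is a (positive or negative) perfect cube.
Check small values of y:
  y = 0: RHS = 19 is not a perfect cube.
  y = 1: RHS = 39 is not a perfect cube.
  y = -1: RHS = -1 = (-1)³ ⇒ x = -1 works.
  y = 2: RHS = 179 is not a perfect cube.
  y = -2: RHS = -141 is not a perfect cube.
  y = 3: RHS = 559 is not a perfect cube.
  y = -3: RHS = -521 is not a perfect cube.
Continuing the search up to |y| = 50 finds no further solutions beyond those listed.
Collected solutions: (-1, -1).

Solutions (with |y| ≤ 50): (-1, -1).


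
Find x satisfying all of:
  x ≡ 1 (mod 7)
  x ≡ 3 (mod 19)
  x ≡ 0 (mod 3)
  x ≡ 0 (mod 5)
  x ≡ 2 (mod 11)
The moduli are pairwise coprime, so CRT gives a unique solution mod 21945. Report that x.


Product of moduli M = 7 · 19 · 3 · 5 · 11 = 21945.
Merge one congruence at a time:
  Start: x ≡ 1 (mod 7).
  Combine with x ≡ 3 (mod 19); new modulus lcm = 133.
    Write x = 1 + 7·t and substitute into x ≡ 3 (mod 19): 7·t ≡ 3 − 1 = 2 (mod 19).
    The inverse of 7 mod 19 is 11 (since 7·11 = 77 = 4·19 + 1), so t ≡ 11·2 = 22 ≡ 3 (mod 19).
    Then x = 1 + 7·3 = 22, valid modulo lcm(7, 19) = 133: x ≡ 22 (mod 133).
  Combine with x ≡ 0 (mod 3); new modulus lcm = 399.
    Write x = 22 + 133·t and substitute into x ≡ 0 (mod 3): 133·t ≡ 0 − 22 = -22 (mod 3).
    Reduce coefficients mod 3: 1·t ≡ 2 (mod 3).
    So t ≡ 2 (mod 3).
    Then x = 22 + 133·2 = 288, valid modulo lcm(133, 3) = 399: x ≡ 288 (mod 399).
  Combine with x ≡ 0 (mod 5); new modulus lcm = 1995.
    Write x = 288 + 399·t and substitute into x ≡ 0 (mod 5): 399·t ≡ 0 − 288 = -288 (mod 5).
    Reduce coefficients mod 5: 4·t ≡ 2 (mod 5).
    The inverse of 4 mod 5 is 4 (since 4·4 = 16 = 3·5 + 1), so t ≡ 4·2 = 8 ≡ 3 (mod 5).
    Then x = 288 + 399·3 = 1485, valid modulo lcm(399, 5) = 1995: x ≡ 1485 (mod 1995).
  Combine with x ≡ 2 (mod 11); new modulus lcm = 21945.
    Write x = 1485 + 1995·t and substitute into x ≡ 2 (mod 11): 1995·t ≡ 2 − 1485 = -1483 (mod 11).
    Reduce coefficients mod 11: 4·t ≡ 2 (mod 11).
    The inverse of 4 mod 11 is 3 (since 4·3 = 12 = 1·11 + 1), so t ≡ 3·2 = 6 ≡ 6 (mod 11).
    Then x = 1485 + 1995·6 = 13455, valid modulo lcm(1995, 11) = 21945: x ≡ 13455 (mod 21945).
Verify against each original: 13455 mod 7 = 1, 13455 mod 19 = 3, 13455 mod 3 = 0, 13455 mod 5 = 0, 13455 mod 11 = 2.

x ≡ 13455 (mod 21945).


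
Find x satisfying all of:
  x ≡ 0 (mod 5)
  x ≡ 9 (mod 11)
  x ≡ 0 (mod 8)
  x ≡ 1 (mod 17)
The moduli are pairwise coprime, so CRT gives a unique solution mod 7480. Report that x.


Product of moduli M = 5 · 11 · 8 · 17 = 7480.
Merge one congruence at a time:
  Start: x ≡ 0 (mod 5).
  Combine with x ≡ 9 (mod 11); new modulus lcm = 55.
    Write x = 0 + 5·t and substitute into x ≡ 9 (mod 11): 5·t ≡ 9 − 0 = 9 (mod 11).
    The inverse of 5 mod 11 is 9 (since 5·9 = 45 = 4·11 + 1), so t ≡ 9·9 = 81 ≡ 4 (mod 11).
    Then x = 0 + 5·4 = 20, valid modulo lcm(5, 11) = 55: x ≡ 20 (mod 55).
  Combine with x ≡ 0 (mod 8); new modulus lcm = 440.
    Write x = 20 + 55·t and substitute into x ≡ 0 (mod 8): 55·t ≡ 0 − 20 = -20 (mod 8).
    Reduce coefficients mod 8: 7·t ≡ 4 (mod 8).
    The inverse of 7 mod 8 is 7 (since 7·7 = 49 = 6·8 + 1), so t ≡ 7·4 = 28 ≡ 4 (mod 8).
    Then x = 20 + 55·4 = 240, valid modulo lcm(55, 8) = 440: x ≡ 240 (mod 440).
  Combine with x ≡ 1 (mod 17); new modulus lcm = 7480.
    Write x = 240 + 440·t and substitute into x ≡ 1 (mod 17): 440·t ≡ 1 − 240 = -239 (mod 17).
    Reduce coefficients mod 17: 15·t ≡ 16 (mod 17).
    The inverse of 15 mod 17 is 8 (since 15·8 = 120 = 7·17 + 1), so t ≡ 8·16 = 128 ≡ 9 (mod 17).
    Then x = 240 + 440·9 = 4200, valid modulo lcm(440, 17) = 7480: x ≡ 4200 (mod 7480).
Verify against each original: 4200 mod 5 = 0, 4200 mod 11 = 9, 4200 mod 8 = 0, 4200 mod 17 = 1.

x ≡ 4200 (mod 7480).


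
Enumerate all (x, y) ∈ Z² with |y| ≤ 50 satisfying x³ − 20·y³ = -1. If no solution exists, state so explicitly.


The equation is x³ - 20y³ = -1. For fixed y, x³ = 20·y³ − 1, so a solution requires the RHS to be a perfect cube.
Strategy: iterate y from -50 to 50, compute RHS = 20·y³ − 1, and check whether it is a (positive or negative) perfect cube.
Check small values of y:
  y = 0: RHS = -1 = (-1)³ ⇒ x = -1 works.
  y = 1: RHS = 19 is not a perfect cube.
  y = -1: RHS = -21 is not a perfect cube.
  y = 2: RHS = 159 is not a perfect cube.
  y = -2: RHS = -161 is not a perfect cube.
  y = 3: RHS = 539 is not a perfect cube.
  y = -3: RHS = -541 is not a perfect cube.
Continuing, at y = 7: RHS = 6859 = (19)³ ⇒ x = 19 works.
Searching the remaining y in |y| ≤ 50 finds no further solutions.
Collected solutions: (-1, 0), (19, 7).

Solutions (with |y| ≤ 50): (-1, 0), (19, 7).


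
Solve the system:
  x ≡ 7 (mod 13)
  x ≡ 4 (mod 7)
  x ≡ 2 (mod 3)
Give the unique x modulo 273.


Moduli 13, 7, 3 are pairwise coprime; by CRT there is a unique solution modulo M = 13 · 7 · 3 = 273.
Solve pairwise, accumulating the modulus:
  Start with x ≡ 7 (mod 13).
  Combine with x ≡ 4 (mod 7): since gcd(13, 7) = 1, we get a unique residue mod 91.
    Write x = 7 + 13·t and substitute into x ≡ 4 (mod 7): 13·t ≡ 4 − 7 = -3 (mod 7).
    Reduce coefficients mod 7: 6·t ≡ 4 (mod 7).
    The inverse of 6 mod 7 is 6 (since 6·6 = 36 = 5·7 + 1), so t ≡ 6·4 = 24 ≡ 3 (mod 7).
    Then x = 7 + 13·3 = 46, valid modulo lcm(13, 7) = 91: x ≡ 46 (mod 91).
  Combine with x ≡ 2 (mod 3): since gcd(91, 3) = 1, we get a unique residue mod 273.
    Write x = 46 + 91·t and substitute into x ≡ 2 (mod 3): 91·t ≡ 2 − 46 = -44 (mod 3).
    Reduce coefficients mod 3: 1·t ≡ 1 (mod 3).
    So t ≡ 1 (mod 3).
    Then x = 46 + 91·1 = 137, valid modulo lcm(91, 3) = 273: x ≡ 137 (mod 273).
Verify: 137 mod 13 = 7 ✓, 137 mod 7 = 4 ✓, 137 mod 3 = 2 ✓.

x ≡ 137 (mod 273).


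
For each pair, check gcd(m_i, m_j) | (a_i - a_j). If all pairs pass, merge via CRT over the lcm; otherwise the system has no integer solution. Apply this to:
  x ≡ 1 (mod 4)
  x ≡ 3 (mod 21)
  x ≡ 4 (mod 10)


Moduli 4, 21, 10 are not pairwise coprime, so CRT works modulo lcm(m_i) when all pairwise compatibility conditions hold.
Pairwise compatibility: gcd(m_i, m_j) must divide a_i - a_j for every pair.
Merge one congruence at a time:
  Start: x ≡ 1 (mod 4).
  Combine with x ≡ 3 (mod 21): gcd(4, 21) = 1; 3 - 1 = 2, which IS divisible by 1, so compatible.
    Write x = 1 + 4·t and substitute into x ≡ 3 (mod 21): 4·t ≡ 3 − 1 = 2 (mod 21).
    The inverse of 4 mod 21 is 16 (since 4·16 = 64 = 3·21 + 1), so t ≡ 16·2 = 32 ≡ 11 (mod 21).
    Then x = 1 + 4·11 = 45, valid modulo lcm(4, 21) = 84: x ≡ 45 (mod 84).
  Combine with x ≡ 4 (mod 10): gcd(84, 10) = 2, and 4 - 45 = -41 is NOT divisible by 2.
    ⇒ system is inconsistent (no integer solution).

No solution (the system is inconsistent).


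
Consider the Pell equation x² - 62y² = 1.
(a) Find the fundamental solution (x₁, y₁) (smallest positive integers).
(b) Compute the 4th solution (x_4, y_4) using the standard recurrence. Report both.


Step 1: Find the fundamental solution (x₁, y₁) of x² - 62y² = 1.
  Expand √62 as a continued fraction. a₀ = ⌊√62⌋ = 7; iterate m_{k+1} = d_k·a_k − m_k, d_{k+1} = (62 − m_{k+1}²)/d_k, a_{k+1} = ⌊(a₀ + m_{k+1})/d_{k+1}⌋ (starting m₀ = 0, d₀ = 1), with convergents p_k = a_k·p_{k-1} + p_{k-2}, q_k = a_k·q_{k-1} + q_{k-2} (p₋₁ = 1, q₋₁ = 0):
  k = 0: a₀ = 7; p₀/q₀ = 7/1; p₀² − 62·q₀² = 49 − 62 = -13.
  k = 1: m = 7, d = 13, a = ⌊(7 + 7)/13⌋ = 1; p/q = (1·7 + 1)/(1·1 + 0) = 8/1; p² − 62·q² = 64 − 62 = 2.
  k = 2: m = 6, d = 2, a = ⌊(7 + 6)/2⌋ = 6; p/q = (6·8 + 7)/(6·1 + 1) = 55/7; p² − 62·q² = 3025 − 3038 = -13.
  k = 3: m = 6, d = 13, a = ⌊(7 + 6)/13⌋ = 1; p/q = (1·55 + 8)/(1·7 + 1) = 63/8; p² − 62·q² = 3969 − 3968 = 1.
  The first convergent with p² − 62·q² = 1 gives the fundamental solution (x₁, y₁) = (63, 8).
Step 2: Apply the recurrence (x_{n+1}, y_{n+1}) = (x₁x_n + 62y₁y_n, x₁y_n + y₁x_n) repeatedly.
  From (x_1, y_1) = (63, 8): x_2 = 63·63 + 62·8·8 = 7937; y_2 = 63·8 + 8·63 = 1008.
  From (x_2, y_2) = (7937, 1008): x_3 = 63·7937 + 62·8·1008 = 999999; y_3 = 63·1008 + 8·7937 = 127000.
  From (x_3, y_3) = (999999, 127000): x_4 = 63·999999 + 62·8·127000 = 125991937; y_4 = 63·127000 + 8·999999 = 16000992.
Step 3: Verify x_4² - 62·y_4² = 15873968189011969 - 15873968189011968 = 1 (should be 1). ✓

(x_1, y_1) = (63, 8); (x_4, y_4) = (125991937, 16000992).


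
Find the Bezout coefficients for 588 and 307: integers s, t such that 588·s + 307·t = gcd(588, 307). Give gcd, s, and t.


Euclidean algorithm on (588, 307) — divide until remainder is 0:
  588 = 1 · 307 + 281
  307 = 1 · 281 + 26
  281 = 10 · 26 + 21
  26 = 1 · 21 + 5
  21 = 4 · 5 + 1
  5 = 5 · 1 + 0
gcd(588, 307) = 1.
Track Bezout coefficients alongside the remainders: start with r₀ = 588 = a·1 + b·0 (s = 1, t = 0) and r₁ = 307 = a·0 + b·1 (s = 0, t = 1); each new remainder r_{k+1} = r_{k-1} − q_k·r_k inherits s_{k+1} = s_{k-1} − q_k·s_k, t_{k+1} = t_{k-1} − q_k·t_k, so r_k = a·s_k + b·t_k at every step:
  q = 1: r = 281, s = 1 − 1·0 = 1, t = 0 − 1·1 = -1  (check: 588·1 + 307·(-1) = 281)
  q = 1: r = 26, s = 0 − 1·1 = -1, t = 1 − 1·(-1) = 2  (check: 588·(-1) + 307·2 = 26)
  q = 10: r = 21, s = 1 − 10·(-1) = 11, t = -1 − 10·2 = -21  (check: 588·11 + 307·(-21) = 21)
  q = 1: r = 5, s = -1 − 1·11 = -12, t = 2 − 1·(-21) = 23  (check: 588·(-12) + 307·23 = 5)
  q = 4: r = 1, s = 11 − 4·(-12) = 59, t = -21 − 4·23 = -113  (check: 588·59 + 307·(-113) = 1)
The row with r = 1 (the gcd) gives the Bezout coefficients s = 59, t = -113.
Result: 588 · (59) + 307 · (-113) = 1.

gcd(588, 307) = 1; s = 59, t = -113 (check: 588·59 + 307·(-113) = 1).


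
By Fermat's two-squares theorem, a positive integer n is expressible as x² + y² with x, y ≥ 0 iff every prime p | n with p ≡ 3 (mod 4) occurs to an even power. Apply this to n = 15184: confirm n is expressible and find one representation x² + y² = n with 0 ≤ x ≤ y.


Step 1: Factor n = 15184 = 2^4 · 13 · 73.
Step 2: Check the mod-4 condition on each prime factor: 2 = 2 (special); 13 ≡ 1 (mod 4), exponent 1; 73 ≡ 1 (mod 4), exponent 1.
All primes ≡ 3 (mod 4) appear to even exponent (or don't appear), so by the two-squares theorem n IS expressible as a sum of two squares.
Step 3: Build a representation. Group n = k² · m with k = 4 and m = 13 · 73 = 949 (a product of primes ≡ 1 (mod 4)); a representation of m scales to one of n via (k·x)² + (k·y)² = k²(x² + y²). Each prime p ≡ 1 (mod 4) is itself a sum of two squares; find a² by testing p − a² for a perfect square:
  13: 13 − 1² = 12, 13 − 2² = 9 = 3² ⇒ 13 = 2² + 3².
  73: 73 − 1² = 72, 73 − 2² = 69, 73 − 3² = 64 = 8² ⇒ 73 = 3² + 8².
  Combine using the Brahmagupta–Fibonacci identity (a² + b²)(c² + d²) = (ac − bd)² + (ad + bc)² = (ac + bd)² + (ad − bc)²:
  13 · 73 = 949: from (2² + 3²)(3² + 8²), take (2·3 − 3·8, 2·8 + 3·3) = (6 − 24, 16 + 9) = (-18, 25); dropping signs (only squares matter) gives (18, 25); check 18² + 25² = 324 + 625 = 949 ✓.
  Scale by k = 4: (4·18, 4·25) = (72, 100).
Step 4: Order so x ≤ y and verify: 72² + 100² = 5184 + 10000 = 15184 = n. ✓

n = 15184 = 72² + 100² (one valid representation with x ≤ y).
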